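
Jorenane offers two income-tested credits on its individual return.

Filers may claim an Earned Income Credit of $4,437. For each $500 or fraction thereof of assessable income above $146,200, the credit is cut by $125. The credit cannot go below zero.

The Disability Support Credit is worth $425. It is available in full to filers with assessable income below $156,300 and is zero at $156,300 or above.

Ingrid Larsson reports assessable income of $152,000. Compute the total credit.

$3,362

Earned Income Credit: income exceeds $146,200 by $5,800, which is 12 full-or-partial $500 increments; reduction = 12 × $125 = $1,500, leaving $2,937.
Disability Support Credit: $152,000 is below the $156,300 cutoff, so the full $425 applies.
Total: $2,937 + $425 = $3,362.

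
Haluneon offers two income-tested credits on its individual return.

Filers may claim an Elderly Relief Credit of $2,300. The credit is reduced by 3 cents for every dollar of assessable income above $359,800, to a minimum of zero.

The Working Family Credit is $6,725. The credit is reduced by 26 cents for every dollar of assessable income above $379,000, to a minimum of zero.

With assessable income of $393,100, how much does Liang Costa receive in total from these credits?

Elderly Relief Credit: 3% of the $33,300 excess over $359,800 is $999; credit = $2,300 − $999 = $1,301.
Working Family Credit: 26% of the $14,100 excess over $379,000 is $3,666; credit = $6,725 − $3,666 = $3,059.
Total: $1,301 + $3,059 = $4,360.

$4,360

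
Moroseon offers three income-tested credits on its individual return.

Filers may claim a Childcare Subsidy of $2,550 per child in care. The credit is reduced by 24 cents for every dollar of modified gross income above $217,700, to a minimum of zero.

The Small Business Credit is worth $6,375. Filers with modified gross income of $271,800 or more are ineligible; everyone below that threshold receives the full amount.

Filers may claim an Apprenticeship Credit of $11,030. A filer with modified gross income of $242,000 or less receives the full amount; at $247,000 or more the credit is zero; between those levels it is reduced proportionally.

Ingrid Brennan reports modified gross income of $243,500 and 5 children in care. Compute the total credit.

Childcare Subsidy: base = 5 × $2,550 = $12,750. 24% of the $25,800 excess over $217,700 is $6,192; credit = $12,750 − $6,192 = $6,558.
Small Business Credit: $243,500 is below the $271,800 cutoff, so the full $6,375 applies.
Apprenticeship Credit: $243,500 is $1,500 into a $5,000 phase-out range, leaving 3,500/5,000 of the credit: $11,030 × 3,500/5,000 = $7,721.
Total: $6,558 + $6,375 + $7,721 = $20,654.

$20,654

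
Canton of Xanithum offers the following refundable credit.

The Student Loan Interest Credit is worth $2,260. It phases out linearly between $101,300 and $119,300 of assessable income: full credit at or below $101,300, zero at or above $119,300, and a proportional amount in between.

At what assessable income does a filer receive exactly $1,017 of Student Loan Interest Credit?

$111,200

$1,017 is 1,017/2,260 of the full $2,260, so 1,243/2,260 of the $18,000 range has been used: income = $101,300 + $18,000 × 1,243/2,260 = $111,200.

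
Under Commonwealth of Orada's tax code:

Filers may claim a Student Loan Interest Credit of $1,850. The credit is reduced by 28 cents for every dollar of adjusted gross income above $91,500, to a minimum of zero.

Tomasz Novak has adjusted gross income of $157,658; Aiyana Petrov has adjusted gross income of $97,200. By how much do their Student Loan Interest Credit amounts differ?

$254

Tomasz ($157,658): Student Loan Interest Credit: 28% of the $66,158 excess over $91,500 is $18,524.24 ≥ base, so the credit is $0.
Aiyana ($97,200): Student Loan Interest Credit: 28% of the $5,700 excess over $91,500 is $1,596; credit = $1,850 − $1,596 = $254.
Difference: |$0 − $254| = $254.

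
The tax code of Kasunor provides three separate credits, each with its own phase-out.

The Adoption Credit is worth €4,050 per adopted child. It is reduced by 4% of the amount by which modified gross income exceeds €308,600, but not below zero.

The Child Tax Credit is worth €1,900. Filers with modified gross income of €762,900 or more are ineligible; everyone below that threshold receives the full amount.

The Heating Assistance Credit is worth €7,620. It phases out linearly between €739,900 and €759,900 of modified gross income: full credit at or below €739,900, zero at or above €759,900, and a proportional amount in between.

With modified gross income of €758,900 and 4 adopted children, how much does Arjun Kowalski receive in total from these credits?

Adoption Credit: base = 4 × €4,050 = €16,200. 4% of the €450,300 excess over €308,600 is €18,012 ≥ base, so the credit is €0.
Child Tax Credit: €758,900 is below the €762,900 cutoff, so the full €1,900 applies.
Heating Assistance Credit: €758,900 is €19,000 into a €20,000 phase-out range, leaving 1,000/20,000 of the credit: €7,620 × 1,000/20,000 = €381.
Total: €0 + €1,900 + €381 = €2,281.

€2,281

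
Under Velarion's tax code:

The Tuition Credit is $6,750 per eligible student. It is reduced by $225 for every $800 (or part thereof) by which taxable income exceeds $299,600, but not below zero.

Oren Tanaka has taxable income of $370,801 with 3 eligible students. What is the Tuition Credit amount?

Tuition Credit: base = 3 × $6,750 = $20,250. income exceeds $299,600 by $71,201 → 90 increments × $225 = $20,250 ≥ base, so the credit is $0.

$0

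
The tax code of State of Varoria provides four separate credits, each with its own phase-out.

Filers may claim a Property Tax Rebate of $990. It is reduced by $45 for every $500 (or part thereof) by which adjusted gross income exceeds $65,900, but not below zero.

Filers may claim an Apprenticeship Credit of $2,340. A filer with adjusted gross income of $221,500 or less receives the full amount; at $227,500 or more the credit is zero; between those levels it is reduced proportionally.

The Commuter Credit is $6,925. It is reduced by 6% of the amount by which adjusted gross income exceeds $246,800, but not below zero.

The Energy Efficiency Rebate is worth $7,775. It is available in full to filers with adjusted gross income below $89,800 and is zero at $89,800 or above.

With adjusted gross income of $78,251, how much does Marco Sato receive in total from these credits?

Property Tax Rebate: income exceeds $65,900 by $12,351 → 25 increments × $45 = $1,125 ≥ base, so the credit is $0.
Apprenticeship Credit: $78,251 is at or below the $221,500 threshold, so the full $2,340 applies.
Commuter Credit: $78,251 is at or below the $246,800 threshold, so the full $6,925 applies.
Energy Efficiency Rebate: $78,251 is below the $89,800 cutoff, so the full $7,775 applies.
Total: $0 + $2,340 + $6,925 + $7,775 = $17,040.

$17,040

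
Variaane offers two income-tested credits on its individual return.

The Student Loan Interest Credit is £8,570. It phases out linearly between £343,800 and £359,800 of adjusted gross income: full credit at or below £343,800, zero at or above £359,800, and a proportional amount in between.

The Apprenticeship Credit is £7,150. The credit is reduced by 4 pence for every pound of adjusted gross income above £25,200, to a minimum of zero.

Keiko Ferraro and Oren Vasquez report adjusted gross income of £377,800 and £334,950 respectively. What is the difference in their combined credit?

£8,570

Keiko (£377,800): Student Loan Interest Credit: £377,800 is at or above £359,800, so the credit is £0. Apprenticeship Credit: 4% of the £352,600 excess over £25,200 is £14,104 ≥ base, so the credit is £0. total £0 + £0 = £0
Oren (£334,950): Student Loan Interest Credit: £334,950 is at or below the £343,800 threshold, so the full £8,570 applies. Apprenticeship Credit: 4% of the £309,750 excess over £25,200 is £12,390 ≥ base, so the credit is £0. total £8,570 + £0 = £8,570
Difference: |£0 − £8,570| = £8,570.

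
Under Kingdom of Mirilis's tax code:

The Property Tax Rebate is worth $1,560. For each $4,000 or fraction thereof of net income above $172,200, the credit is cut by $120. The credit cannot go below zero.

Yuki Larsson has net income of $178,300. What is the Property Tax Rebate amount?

Property Tax Rebate: income exceeds $172,200 by $6,100, which is 2 full-or-partial $4,000 increments; reduction = 2 × $120 = $240, leaving $1,320.

$1,320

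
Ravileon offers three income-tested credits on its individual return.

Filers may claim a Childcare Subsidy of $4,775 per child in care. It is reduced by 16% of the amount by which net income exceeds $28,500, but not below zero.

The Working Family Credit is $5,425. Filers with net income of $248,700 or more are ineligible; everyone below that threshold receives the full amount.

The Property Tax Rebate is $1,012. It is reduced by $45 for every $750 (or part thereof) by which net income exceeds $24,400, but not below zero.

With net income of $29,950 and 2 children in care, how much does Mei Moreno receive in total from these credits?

Childcare Subsidy: base = 2 × $4,775 = $9,550. 16% of the $1,450 excess over $28,500 is $232; credit = $9,550 − $232 = $9,318.
Working Family Credit: $29,950 is below the $248,700 cutoff, so the full $5,425 applies.
Property Tax Rebate: income exceeds $24,400 by $5,550, which is 8 full-or-partial $750 increments; reduction = 8 × $45 = $360, leaving $652.
Total: $9,318 + $5,425 + $652 = $15,395.

$15,395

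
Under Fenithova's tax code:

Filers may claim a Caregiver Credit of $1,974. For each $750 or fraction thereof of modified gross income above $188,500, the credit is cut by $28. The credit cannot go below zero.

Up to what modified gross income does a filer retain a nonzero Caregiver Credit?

$241,000

After 70 increments the reduction is 70 × $28 = $1,960, leaving $14; one more increment wipes it out. Increment 70 ends at excess 70 × $750 = $52,500, so the highest qualifying income is $188,500 + $52,500 = $241,000.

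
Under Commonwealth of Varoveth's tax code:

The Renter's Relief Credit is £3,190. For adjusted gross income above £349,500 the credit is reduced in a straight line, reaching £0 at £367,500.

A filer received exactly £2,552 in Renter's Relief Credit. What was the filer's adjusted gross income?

£2,552 is 2,552/3,190 of the full £3,190, so 638/3,190 of the £18,000 range has been used: income = £349,500 + £18,000 × 638/3,190 = £353,100.

£353,100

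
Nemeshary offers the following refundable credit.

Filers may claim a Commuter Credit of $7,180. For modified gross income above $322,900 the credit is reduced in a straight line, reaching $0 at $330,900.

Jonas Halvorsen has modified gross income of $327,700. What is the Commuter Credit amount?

$2,872

Commuter Credit: $327,700 is $4,800 into a $8,000 phase-out range, leaving 3,200/8,000 of the credit: $7,180 × 3,200/8,000 = $2,872.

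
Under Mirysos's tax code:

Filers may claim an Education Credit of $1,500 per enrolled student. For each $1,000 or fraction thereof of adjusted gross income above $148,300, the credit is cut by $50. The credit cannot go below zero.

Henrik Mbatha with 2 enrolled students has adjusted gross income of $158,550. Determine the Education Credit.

$2,450

Education Credit: base = 2 × $1,500 = $3,000. income exceeds $148,300 by $10,250, which is 11 full-or-partial $1,000 increments; reduction = 11 × $50 = $550, leaving $2,450.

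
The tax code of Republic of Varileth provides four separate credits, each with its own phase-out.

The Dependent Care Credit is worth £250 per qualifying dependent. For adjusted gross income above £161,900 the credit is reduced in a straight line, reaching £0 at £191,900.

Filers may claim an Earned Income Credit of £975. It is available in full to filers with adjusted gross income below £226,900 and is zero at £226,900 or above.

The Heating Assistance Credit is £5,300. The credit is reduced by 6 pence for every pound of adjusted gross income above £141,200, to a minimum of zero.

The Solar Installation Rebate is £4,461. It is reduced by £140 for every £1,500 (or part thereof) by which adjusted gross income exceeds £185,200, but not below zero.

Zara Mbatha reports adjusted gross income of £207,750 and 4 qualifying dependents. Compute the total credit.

£4,503

Dependent Care Credit: base = 4 × £250 = £1,000. £207,750 is at or above £191,900, so the credit is £0.
Earned Income Credit: £207,750 is below the £226,900 cutoff, so the full £975 applies.
Heating Assistance Credit: 6% of the £66,550 excess over £141,200 is £3,993; credit = £5,300 − £3,993 = £1,307.
Solar Installation Rebate: income exceeds £185,200 by £22,550, which is 16 full-or-partial £1,500 increments; reduction = 16 × £140 = £2,240, leaving £2,221.
Total: £0 + £975 + £1,307 + £2,221 = £4,503.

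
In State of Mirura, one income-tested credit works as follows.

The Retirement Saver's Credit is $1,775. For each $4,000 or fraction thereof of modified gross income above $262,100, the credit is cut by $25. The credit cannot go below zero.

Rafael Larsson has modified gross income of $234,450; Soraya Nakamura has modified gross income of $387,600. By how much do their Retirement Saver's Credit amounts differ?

$800

Rafael ($234,450): Retirement Saver's Credit: $234,450 is at or below the $262,100 threshold, so the full $1,775 applies.
Soraya ($387,600): Retirement Saver's Credit: income exceeds $262,100 by $125,500, which is 32 full-or-partial $4,000 increments; reduction = 32 × $25 = $800, leaving $975.
Difference: |$1,775 − $975| = $800.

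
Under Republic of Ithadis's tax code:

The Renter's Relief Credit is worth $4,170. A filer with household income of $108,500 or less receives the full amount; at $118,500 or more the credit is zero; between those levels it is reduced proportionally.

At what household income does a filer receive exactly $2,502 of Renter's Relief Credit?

$2,502 is 2,502/4,170 of the full $4,170, so 1,668/4,170 of the $10,000 range has been used: income = $108,500 + $10,000 × 1,668/4,170 = $112,500.

$112,500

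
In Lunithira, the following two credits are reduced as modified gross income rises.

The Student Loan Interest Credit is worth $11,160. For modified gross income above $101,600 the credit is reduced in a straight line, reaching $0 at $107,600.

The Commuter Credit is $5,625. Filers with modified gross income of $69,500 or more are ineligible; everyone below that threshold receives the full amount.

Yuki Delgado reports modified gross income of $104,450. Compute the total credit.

$5,859

Student Loan Interest Credit: $104,450 is $2,850 into a $6,000 phase-out range, leaving 3,150/6,000 of the credit: $11,160 × 3,150/6,000 = $5,859.
Commuter Credit: $104,450 meets or exceeds the $69,500 cutoff, so the credit is $0.
Total: $5,859 + $0 = $5,859.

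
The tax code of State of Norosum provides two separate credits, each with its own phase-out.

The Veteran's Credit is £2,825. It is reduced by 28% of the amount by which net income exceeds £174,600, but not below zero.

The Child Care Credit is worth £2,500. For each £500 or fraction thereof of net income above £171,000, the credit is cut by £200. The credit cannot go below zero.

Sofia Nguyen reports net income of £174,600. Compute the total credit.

£3,725

Veteran's Credit: £174,600 is at or below the £174,600 threshold, so the full £2,825 applies.
Child Care Credit: income exceeds £171,000 by £3,600, which is 8 full-or-partial £500 increments; reduction = 8 × £200 = £1,600, leaving £900.
Total: £2,825 + £900 = £3,725.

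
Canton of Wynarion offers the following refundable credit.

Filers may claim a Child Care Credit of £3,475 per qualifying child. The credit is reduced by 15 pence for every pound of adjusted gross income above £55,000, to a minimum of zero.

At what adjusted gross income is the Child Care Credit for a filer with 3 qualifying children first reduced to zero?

£124,500

Full credit = 3 × £3,475 = £10,425.
The credit falls by 15% of each pound above £55,000, so it reaches zero when the excess is £10,425 / 15% = £69,500: income = £55,000 + £69,500 = £124,500.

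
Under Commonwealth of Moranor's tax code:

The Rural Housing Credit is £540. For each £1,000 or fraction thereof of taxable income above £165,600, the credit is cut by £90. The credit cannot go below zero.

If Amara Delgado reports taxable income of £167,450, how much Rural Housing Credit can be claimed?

Rural Housing Credit: income exceeds £165,600 by £1,850, which is 2 full-or-partial £1,000 increments; reduction = 2 × £90 = £180, leaving £360.

£360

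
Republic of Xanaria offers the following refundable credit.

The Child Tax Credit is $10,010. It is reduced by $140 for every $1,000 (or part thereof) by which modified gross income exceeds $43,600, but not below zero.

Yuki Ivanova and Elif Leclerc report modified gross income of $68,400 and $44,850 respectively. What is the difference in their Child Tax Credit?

Yuki ($68,400): Child Tax Credit: income exceeds $43,600 by $24,800, which is 25 full-or-partial $1,000 increments; reduction = 25 × $140 = $3,500, leaving $6,510.
Elif ($44,850): Child Tax Credit: income exceeds $43,600 by $1,250, which is 2 full-or-partial $1,000 increments; reduction = 2 × $140 = $280, leaving $9,730.
Difference: |$6,510 − $9,730| = $3,220.

$3,220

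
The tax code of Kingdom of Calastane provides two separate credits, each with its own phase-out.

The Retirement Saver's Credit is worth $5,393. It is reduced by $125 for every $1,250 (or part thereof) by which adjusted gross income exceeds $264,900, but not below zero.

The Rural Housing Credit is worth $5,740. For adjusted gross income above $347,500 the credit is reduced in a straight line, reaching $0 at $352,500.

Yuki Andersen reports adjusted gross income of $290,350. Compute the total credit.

$8,508

Retirement Saver's Credit: income exceeds $264,900 by $25,450, which is 21 full-or-partial $1,250 increments; reduction = 21 × $125 = $2,625, leaving $2,768.
Rural Housing Credit: $290,350 is at or below the $347,500 threshold, so the full $5,740 applies.
Total: $2,768 + $5,740 = $8,508.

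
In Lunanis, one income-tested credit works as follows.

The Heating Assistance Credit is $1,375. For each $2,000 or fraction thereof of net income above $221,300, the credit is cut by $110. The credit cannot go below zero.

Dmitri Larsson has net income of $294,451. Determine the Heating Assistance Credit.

$0

Heating Assistance Credit: income exceeds $221,300 by $73,151 → 37 increments × $110 = $4,070 ≥ base, so the credit is $0.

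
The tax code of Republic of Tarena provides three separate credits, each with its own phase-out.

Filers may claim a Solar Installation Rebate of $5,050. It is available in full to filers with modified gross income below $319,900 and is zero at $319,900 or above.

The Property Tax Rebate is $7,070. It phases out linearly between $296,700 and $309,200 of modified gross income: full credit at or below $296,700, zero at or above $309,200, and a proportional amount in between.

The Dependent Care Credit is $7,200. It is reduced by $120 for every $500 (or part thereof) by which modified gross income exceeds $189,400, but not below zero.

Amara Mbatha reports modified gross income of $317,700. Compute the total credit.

$5,050

Solar Installation Rebate: $317,700 is below the $319,900 cutoff, so the full $5,050 applies.
Property Tax Rebate: $317,700 is at or above $309,200, so the credit is $0.
Dependent Care Credit: income exceeds $189,400 by $128,300 → 257 increments × $120 = $30,840 ≥ base, so the credit is $0.
Total: $5,050 + $0 + $0 = $5,050.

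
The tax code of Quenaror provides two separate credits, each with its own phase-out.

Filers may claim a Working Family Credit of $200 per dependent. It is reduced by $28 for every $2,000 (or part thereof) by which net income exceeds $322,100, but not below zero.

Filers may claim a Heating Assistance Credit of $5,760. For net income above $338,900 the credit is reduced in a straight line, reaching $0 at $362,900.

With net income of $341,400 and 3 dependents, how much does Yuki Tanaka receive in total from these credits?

Working Family Credit: base = 3 × $200 = $600. income exceeds $322,100 by $19,300, which is 10 full-or-partial $2,000 increments; reduction = 10 × $28 = $280, leaving $320.
Heating Assistance Credit: $341,400 is $2,500 into a $24,000 phase-out range, leaving 21,500/24,000 of the credit: $5,760 × 21,500/24,000 = $5,160.
Total: $320 + $5,160 = $5,480.

$5,480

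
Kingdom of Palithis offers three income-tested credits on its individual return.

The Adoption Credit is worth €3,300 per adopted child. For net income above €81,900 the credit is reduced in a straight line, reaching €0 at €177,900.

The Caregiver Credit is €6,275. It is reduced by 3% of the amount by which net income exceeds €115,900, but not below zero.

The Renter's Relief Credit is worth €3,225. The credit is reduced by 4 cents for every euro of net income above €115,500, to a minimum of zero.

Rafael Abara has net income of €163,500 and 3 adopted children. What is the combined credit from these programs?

€7,637

Adoption Credit: base = 3 × €3,300 = €9,900. €163,500 is €81,600 into a €96,000 phase-out range, leaving 14,400/96,000 of the credit: €9,900 × 14,400/96,000 = €1,485.
Caregiver Credit: 3% of the €47,600 excess over €115,900 is €1,428; credit = €6,275 − €1,428 = €4,847.
Renter's Relief Credit: 4% of the €48,000 excess over €115,500 is €1,920; credit = €3,225 − €1,920 = €1,305.
Total: €1,485 + €4,847 + €1,305 = €7,637.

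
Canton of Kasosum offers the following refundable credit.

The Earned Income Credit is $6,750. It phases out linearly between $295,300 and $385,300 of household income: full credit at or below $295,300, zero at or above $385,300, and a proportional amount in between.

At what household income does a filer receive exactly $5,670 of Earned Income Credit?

$5,670 is 5,670/6,750 of the full $6,750, so 1,080/6,750 of the $90,000 range has been used: income = $295,300 + $90,000 × 1,080/6,750 = $309,700.

$309,700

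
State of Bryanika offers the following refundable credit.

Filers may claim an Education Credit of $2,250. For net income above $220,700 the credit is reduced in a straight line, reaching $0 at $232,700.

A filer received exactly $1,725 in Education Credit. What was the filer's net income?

$223,500

$1,725 is 1,725/2,250 of the full $2,250, so 525/2,250 of the $12,000 range has been used: income = $220,700 + $12,000 × 525/2,250 = $223,500.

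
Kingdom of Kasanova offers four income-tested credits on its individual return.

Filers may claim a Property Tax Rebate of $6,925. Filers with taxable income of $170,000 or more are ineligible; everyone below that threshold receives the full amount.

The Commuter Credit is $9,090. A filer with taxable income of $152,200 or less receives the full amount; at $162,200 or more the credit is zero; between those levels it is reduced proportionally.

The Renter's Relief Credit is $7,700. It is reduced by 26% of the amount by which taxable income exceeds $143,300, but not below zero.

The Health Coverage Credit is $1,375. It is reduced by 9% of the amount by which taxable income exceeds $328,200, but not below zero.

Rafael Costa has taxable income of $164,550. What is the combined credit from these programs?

$10,475

Property Tax Rebate: $164,550 is below the $170,000 cutoff, so the full $6,925 applies.
Commuter Credit: $164,550 is at or above $162,200, so the credit is $0.
Renter's Relief Credit: 26% of the $21,250 excess over $143,300 is $5,525; credit = $7,700 − $5,525 = $2,175.
Health Coverage Credit: $164,550 is at or below the $328,200 threshold, so the full $1,375 applies.
Total: $6,925 + $0 + $2,175 + $1,375 = $10,475.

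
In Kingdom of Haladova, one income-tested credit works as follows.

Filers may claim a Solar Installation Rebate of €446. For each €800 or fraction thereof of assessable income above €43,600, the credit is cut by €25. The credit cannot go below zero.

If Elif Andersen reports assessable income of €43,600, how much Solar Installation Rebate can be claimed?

€446

Solar Installation Rebate: €43,600 is at or below the €43,600 threshold, so the full €446 applies.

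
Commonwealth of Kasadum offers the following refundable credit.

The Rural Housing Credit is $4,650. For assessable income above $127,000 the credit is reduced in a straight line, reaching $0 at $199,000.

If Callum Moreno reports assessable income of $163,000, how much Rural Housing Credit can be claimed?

$2,325

Rural Housing Credit: $163,000 is $36,000 into a $72,000 phase-out range, leaving 36,000/72,000 of the credit: $4,650 × 36,000/72,000 = $2,325.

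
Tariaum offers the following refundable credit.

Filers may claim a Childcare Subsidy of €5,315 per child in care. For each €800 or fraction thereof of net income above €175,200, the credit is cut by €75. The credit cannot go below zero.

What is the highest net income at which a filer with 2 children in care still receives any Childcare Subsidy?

Full credit = 2 × €5,315 = €10,630.
After 141 increments the reduction is 141 × €75 = €10,575, leaving €55; one more increment wipes it out. Increment 141 ends at excess 141 × €800 = €112,800, so the highest qualifying income is €175,200 + €112,800 = €288,000.

€288,000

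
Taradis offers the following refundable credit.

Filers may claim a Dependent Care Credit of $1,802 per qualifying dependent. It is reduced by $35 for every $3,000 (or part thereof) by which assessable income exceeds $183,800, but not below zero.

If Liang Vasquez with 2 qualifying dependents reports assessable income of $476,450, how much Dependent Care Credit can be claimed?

Dependent Care Credit: base = 2 × $1,802 = $3,604. income exceeds $183,800 by $292,650, which is 98 full-or-partial $3,000 increments; reduction = 98 × $35 = $3,430, leaving $174.

$174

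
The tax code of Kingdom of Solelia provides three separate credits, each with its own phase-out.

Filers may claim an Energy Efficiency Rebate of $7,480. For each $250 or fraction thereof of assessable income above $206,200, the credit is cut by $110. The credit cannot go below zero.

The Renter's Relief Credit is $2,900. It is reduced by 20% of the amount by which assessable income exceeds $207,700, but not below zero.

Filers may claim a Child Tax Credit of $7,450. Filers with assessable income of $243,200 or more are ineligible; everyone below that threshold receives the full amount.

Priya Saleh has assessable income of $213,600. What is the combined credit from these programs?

$13,350

Energy Efficiency Rebate: income exceeds $206,200 by $7,400, which is 30 full-or-partial $250 increments; reduction = 30 × $110 = $3,300, leaving $4,180.
Renter's Relief Credit: 20% of the $5,900 excess over $207,700 is $1,180; credit = $2,900 − $1,180 = $1,720.
Child Tax Credit: $213,600 is below the $243,200 cutoff, so the full $7,450 applies.
Total: $4,180 + $1,720 + $7,450 = $13,350.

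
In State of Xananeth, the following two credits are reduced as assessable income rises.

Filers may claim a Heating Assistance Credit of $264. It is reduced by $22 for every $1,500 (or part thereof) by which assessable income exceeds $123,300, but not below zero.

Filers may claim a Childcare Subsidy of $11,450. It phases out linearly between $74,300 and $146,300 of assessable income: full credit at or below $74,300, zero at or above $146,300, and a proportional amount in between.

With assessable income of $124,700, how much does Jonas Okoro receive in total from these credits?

Heating Assistance Credit: income exceeds $123,300 by $1,400, which is 1 full-or-partial $1,500 increment; reduction = 1 × $22 = $22, leaving $242.
Childcare Subsidy: $124,700 is $50,400 into a $72,000 phase-out range, leaving 21,600/72,000 of the credit: $11,450 × 21,600/72,000 = $3,435.
Total: $242 + $3,435 = $3,677.

$3,677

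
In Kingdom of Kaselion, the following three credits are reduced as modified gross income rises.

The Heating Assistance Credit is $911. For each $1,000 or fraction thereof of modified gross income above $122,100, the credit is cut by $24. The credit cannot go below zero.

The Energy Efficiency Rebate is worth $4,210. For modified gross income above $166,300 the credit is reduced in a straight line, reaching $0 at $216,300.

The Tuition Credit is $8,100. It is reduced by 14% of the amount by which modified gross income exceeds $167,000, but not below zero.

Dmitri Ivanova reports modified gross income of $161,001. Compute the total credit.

$12,310

Heating Assistance Credit: income exceeds $122,100 by $38,901 → 39 increments × $24 = $936 ≥ base, so the credit is $0.
Energy Efficiency Rebate: $161,001 is at or below the $166,300 threshold, so the full $4,210 applies.
Tuition Credit: $161,001 is at or below the $167,000 threshold, so the full $8,100 applies.
Total: $0 + $4,210 + $8,100 = $12,310.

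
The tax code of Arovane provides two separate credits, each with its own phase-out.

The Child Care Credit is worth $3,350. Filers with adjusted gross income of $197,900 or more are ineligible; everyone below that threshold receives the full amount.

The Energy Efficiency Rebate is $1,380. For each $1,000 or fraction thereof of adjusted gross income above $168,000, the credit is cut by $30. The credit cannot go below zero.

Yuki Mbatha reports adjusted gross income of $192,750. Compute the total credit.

Child Care Credit: $192,750 is below the $197,900 cutoff, so the full $3,350 applies.
Energy Efficiency Rebate: income exceeds $168,000 by $24,750, which is 25 full-or-partial $1,000 increments; reduction = 25 × $30 = $750, leaving $630.
Total: $3,350 + $630 = $3,980.

$3,980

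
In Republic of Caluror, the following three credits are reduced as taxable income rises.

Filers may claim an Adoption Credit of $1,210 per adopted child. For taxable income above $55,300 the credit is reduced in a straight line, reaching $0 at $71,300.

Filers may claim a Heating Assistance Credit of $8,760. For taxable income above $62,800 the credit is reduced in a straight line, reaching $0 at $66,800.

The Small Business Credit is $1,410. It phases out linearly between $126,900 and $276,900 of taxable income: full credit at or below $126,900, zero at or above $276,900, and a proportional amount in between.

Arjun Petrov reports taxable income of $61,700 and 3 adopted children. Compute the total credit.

$12,348

Adoption Credit: base = 3 × $1,210 = $3,630. $61,700 is $6,400 into a $16,000 phase-out range, leaving 9,600/16,000 of the credit: $3,630 × 9,600/16,000 = $2,178.
Heating Assistance Credit: $61,700 is at or below the $62,800 threshold, so the full $8,760 applies.
Small Business Credit: $61,700 is at or below the $126,900 threshold, so the full $1,410 applies.
Total: $2,178 + $8,760 + $1,410 = $12,348.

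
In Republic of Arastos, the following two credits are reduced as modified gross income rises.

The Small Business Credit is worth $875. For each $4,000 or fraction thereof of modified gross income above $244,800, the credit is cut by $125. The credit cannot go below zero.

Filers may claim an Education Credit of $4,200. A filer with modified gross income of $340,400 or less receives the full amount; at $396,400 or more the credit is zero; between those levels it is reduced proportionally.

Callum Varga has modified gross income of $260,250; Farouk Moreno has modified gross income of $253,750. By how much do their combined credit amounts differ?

$125

Callum ($260,250): Small Business Credit: income exceeds $244,800 by $15,450, which is 4 full-or-partial $4,000 increments; reduction = 4 × $125 = $500, leaving $375. Education Credit: $260,250 is at or below the $340,400 threshold, so the full $4,200 applies. total $375 + $4,200 = $4,575
Farouk ($253,750): Small Business Credit: income exceeds $244,800 by $8,950, which is 3 full-or-partial $4,000 increments; reduction = 3 × $125 = $375, leaving $500. Education Credit: $253,750 is at or below the $340,400 threshold, so the full $4,200 applies. total $500 + $4,200 = $4,700
Difference: |$4,575 − $4,700| = $125.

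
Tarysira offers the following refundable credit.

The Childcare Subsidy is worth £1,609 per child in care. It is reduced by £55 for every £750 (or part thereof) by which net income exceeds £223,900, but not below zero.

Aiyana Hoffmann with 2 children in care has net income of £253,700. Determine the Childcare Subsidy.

£1,018

Childcare Subsidy: base = 2 × £1,609 = £3,218. income exceeds £223,900 by £29,800, which is 40 full-or-partial £750 increments; reduction = 40 × £55 = £2,200, leaving £1,018.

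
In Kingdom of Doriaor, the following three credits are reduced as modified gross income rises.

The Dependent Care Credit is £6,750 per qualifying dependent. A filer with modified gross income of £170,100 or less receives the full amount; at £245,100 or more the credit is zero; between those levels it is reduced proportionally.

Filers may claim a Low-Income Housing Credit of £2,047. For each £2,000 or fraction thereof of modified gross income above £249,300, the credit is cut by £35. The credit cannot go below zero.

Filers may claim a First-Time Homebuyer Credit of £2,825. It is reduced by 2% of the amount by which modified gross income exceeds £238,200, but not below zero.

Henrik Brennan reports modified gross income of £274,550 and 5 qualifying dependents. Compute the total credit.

£3,690

Dependent Care Credit: base = 5 × £6,750 = £33,750. £274,550 is at or above £245,100, so the credit is £0.
Low-Income Housing Credit: income exceeds £249,300 by £25,250, which is 13 full-or-partial £2,000 increments; reduction = 13 × £35 = £455, leaving £1,592.
First-Time Homebuyer Credit: 2% of the £36,350 excess over £238,200 is £727; credit = £2,825 − £727 = £2,098.
Total: £0 + £1,592 + £2,098 = £3,690.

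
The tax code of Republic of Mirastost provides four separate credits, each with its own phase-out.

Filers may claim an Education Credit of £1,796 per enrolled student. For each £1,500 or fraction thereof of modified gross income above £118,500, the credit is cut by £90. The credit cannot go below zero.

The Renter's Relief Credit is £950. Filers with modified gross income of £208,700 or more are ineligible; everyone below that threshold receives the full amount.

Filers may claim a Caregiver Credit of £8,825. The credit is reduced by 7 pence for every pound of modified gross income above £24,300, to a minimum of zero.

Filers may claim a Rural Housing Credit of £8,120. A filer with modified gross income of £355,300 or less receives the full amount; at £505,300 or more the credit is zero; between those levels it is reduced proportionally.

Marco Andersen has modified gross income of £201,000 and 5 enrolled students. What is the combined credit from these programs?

£13,100

Education Credit: base = 5 × £1,796 = £8,980. income exceeds £118,500 by £82,500, which is 55 full-or-partial £1,500 increments; reduction = 55 × £90 = £4,950, leaving £4,030.
Renter's Relief Credit: £201,000 is below the £208,700 cutoff, so the full £950 applies.
Caregiver Credit: 7% of the £176,700 excess over £24,300 is £12,369 ≥ base, so the credit is £0.
Rural Housing Credit: £201,000 is at or below the £355,300 threshold, so the full £8,120 applies.
Total: £4,030 + £950 + £0 + £8,120 = £13,100.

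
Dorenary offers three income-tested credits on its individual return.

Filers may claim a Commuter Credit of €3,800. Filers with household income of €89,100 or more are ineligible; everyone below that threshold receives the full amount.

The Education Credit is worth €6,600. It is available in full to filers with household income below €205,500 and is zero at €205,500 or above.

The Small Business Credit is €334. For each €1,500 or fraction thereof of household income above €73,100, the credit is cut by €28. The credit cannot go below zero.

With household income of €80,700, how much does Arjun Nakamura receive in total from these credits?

Commuter Credit: €80,700 is below the €89,100 cutoff, so the full €3,800 applies.
Education Credit: €80,700 is below the €205,500 cutoff, so the full €6,600 applies.
Small Business Credit: income exceeds €73,100 by €7,600, which is 6 full-or-partial €1,500 increments; reduction = 6 × €28 = €168, leaving €166.
Total: €3,800 + €6,600 + €166 = €10,566.

€10,566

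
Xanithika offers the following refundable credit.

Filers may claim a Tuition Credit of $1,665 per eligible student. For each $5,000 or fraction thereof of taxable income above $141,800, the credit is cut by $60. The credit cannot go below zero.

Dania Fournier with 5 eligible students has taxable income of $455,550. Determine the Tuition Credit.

$4,545

Tuition Credit: base = 5 × $1,665 = $8,325. income exceeds $141,800 by $313,750, which is 63 full-or-partial $5,000 increments; reduction = 63 × $60 = $3,780, leaving $4,545.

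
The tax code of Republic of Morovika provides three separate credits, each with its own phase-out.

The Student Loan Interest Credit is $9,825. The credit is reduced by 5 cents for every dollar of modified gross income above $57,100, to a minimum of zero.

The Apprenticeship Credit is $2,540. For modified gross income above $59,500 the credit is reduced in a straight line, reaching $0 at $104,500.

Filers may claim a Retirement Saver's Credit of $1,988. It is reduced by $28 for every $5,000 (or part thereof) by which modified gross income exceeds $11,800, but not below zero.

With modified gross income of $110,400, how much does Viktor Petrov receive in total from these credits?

Student Loan Interest Credit: 5% of the $53,300 excess over $57,100 is $2,665; credit = $9,825 − $2,665 = $7,160.
Apprenticeship Credit: $110,400 is at or above $104,500, so the credit is $0.
Retirement Saver's Credit: income exceeds $11,800 by $98,600, which is 20 full-or-partial $5,000 increments; reduction = 20 × $28 = $560, leaving $1,428.
Total: $7,160 + $0 + $1,428 = $8,588.

$8,588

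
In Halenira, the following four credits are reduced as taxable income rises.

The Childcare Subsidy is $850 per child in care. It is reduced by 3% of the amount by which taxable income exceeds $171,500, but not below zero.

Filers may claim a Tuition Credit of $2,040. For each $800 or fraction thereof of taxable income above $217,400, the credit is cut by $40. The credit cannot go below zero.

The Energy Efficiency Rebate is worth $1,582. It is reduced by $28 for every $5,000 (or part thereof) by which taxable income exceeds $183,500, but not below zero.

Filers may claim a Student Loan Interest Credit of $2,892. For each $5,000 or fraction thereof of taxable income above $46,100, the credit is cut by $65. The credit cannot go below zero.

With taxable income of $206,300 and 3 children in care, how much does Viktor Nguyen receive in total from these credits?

$5,735

Childcare Subsidy: base = 3 × $850 = $2,550. 3% of the $34,800 excess over $171,500 is $1,044; credit = $2,550 − $1,044 = $1,506.
Tuition Credit: $206,300 is at or below the $217,400 threshold, so the full $2,040 applies.
Energy Efficiency Rebate: income exceeds $183,500 by $22,800, which is 5 full-or-partial $5,000 increments; reduction = 5 × $28 = $140, leaving $1,442.
Student Loan Interest Credit: income exceeds $46,100 by $160,200, which is 33 full-or-partial $5,000 increments; reduction = 33 × $65 = $2,145, leaving $747.
Total: $1,506 + $2,040 + $1,442 + $747 = $5,735.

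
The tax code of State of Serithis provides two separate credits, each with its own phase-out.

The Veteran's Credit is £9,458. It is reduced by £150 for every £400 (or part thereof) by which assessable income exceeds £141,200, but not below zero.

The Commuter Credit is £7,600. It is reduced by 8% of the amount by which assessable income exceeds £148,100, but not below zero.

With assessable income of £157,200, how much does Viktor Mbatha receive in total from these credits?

Veteran's Credit: income exceeds £141,200 by £16,000, which is 40 full-or-partial £400 increments; reduction = 40 × £150 = £6,000, leaving £3,458.
Commuter Credit: 8% of the £9,100 excess over £148,100 is £728; credit = £7,600 − £728 = £6,872.
Total: £3,458 + £6,872 = £10,330.

£10,330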